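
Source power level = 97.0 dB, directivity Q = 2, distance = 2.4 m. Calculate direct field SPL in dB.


Given values:
  Lw = 97.0 dB, Q = 2, r = 2.4 m
Formula: SPL = Lw + 10 * log10(Q / (4 * pi * r^2))
Compute 4 * pi * r^2 = 4 * pi * 2.4^2 = 72.3823
Compute Q / denom = 2 / 72.3823 = 0.02763106
Compute 10 * log10(0.02763106) = -15.586
SPL = 97.0 + (-15.586) = 81.41

81.41 dB


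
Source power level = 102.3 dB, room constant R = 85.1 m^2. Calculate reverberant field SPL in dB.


Given values:
  Lw = 102.3 dB, R = 85.1 m^2
Formula: SPL = Lw + 10 * log10(4 / R)
Compute 4 / R = 4 / 85.1 = 0.047004
Compute 10 * log10(0.047004) = -13.2787
SPL = 102.3 + (-13.2787) = 89.02

89.02 dB


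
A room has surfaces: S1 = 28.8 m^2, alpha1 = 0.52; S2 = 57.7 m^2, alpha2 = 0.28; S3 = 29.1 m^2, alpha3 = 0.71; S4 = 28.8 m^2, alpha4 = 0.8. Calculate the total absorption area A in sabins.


Given surfaces:
  Surface 1: 28.8 * 0.52 = 14.976
  Surface 2: 57.7 * 0.28 = 16.156
  Surface 3: 29.1 * 0.71 = 20.661
  Surface 4: 28.8 * 0.8 = 23.04
Formula: A = sum(Si * alpha_i)
A = 14.976 + 16.156 + 20.661 + 23.04
A = 74.83

74.83 sabins


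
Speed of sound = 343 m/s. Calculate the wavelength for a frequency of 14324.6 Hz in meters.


Given values:
  c = 343 m/s, f = 14324.6 Hz
Formula: lambda = c / f
lambda = 343 / 14324.6
lambda = 0.0239

0.0239 m


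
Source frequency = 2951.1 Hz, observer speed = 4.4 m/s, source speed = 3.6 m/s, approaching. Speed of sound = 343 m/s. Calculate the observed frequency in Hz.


Given values:
  f_s = 2951.1 Hz, v_o = 4.4 m/s, v_s = 3.6 m/s
  Direction: approaching
Formula: f_o = f_s * (c + v_o) / (c - v_s)
Numerator: c + v_o = 343 + 4.4 = 347.4
Denominator: c - v_s = 343 - 3.6 = 339.4
f_o = 2951.1 * 347.4 / 339.4 = 3020.66

3020.66 Hz


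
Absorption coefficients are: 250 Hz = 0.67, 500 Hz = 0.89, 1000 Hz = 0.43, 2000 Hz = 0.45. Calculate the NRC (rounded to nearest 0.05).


Given values:
  a_250 = 0.67, a_500 = 0.89
  a_1000 = 0.43, a_2000 = 0.45
Formula: NRC = (a250 + a500 + a1000 + a2000) / 4
Sum = 0.67 + 0.89 + 0.43 + 0.45 = 2.44
NRC = 2.44 / 4 = 0.61
Rounded to nearest 0.05: 0.6

0.6


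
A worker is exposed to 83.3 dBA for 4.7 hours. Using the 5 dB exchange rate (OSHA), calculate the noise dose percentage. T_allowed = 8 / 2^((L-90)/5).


Given values:
  L = 83.3 dBA, T = 4.7 hours
Formula: T_allowed = 8 / 2^((L - 90) / 5)
Compute exponent: (83.3 - 90) / 5 = -1.34
Compute 2^(-1.34) = 0.395021
T_allowed = 8 / 0.395021 = 20.252088 hours
Dose = (T / T_allowed) * 100
Dose = (4.7 / 20.252088) * 100 = 23.21

23.21 %


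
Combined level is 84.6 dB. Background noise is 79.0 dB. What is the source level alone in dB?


Given values:
  L_total = 84.6 dB, L_bg = 79.0 dB
Formula: L_source = 10 * log10(10^(L_total/10) - 10^(L_bg/10))
Convert to linear:
  10^(84.6/10) = 288403150.3127
  10^(79.0/10) = 79432823.4724
Difference: 288403150.3127 - 79432823.4724 = 208970326.8403
L_source = 10 * log10(208970326.8403) = 83.2

83.2 dB


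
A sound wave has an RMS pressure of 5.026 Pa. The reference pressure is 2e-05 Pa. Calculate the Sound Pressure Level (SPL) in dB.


Given values:
  p = 5.026 Pa
  p_ref = 2e-05 Pa
Formula: SPL = 20 * log10(p / p_ref)
Compute ratio: p / p_ref = 5.026 / 2e-05 = 251300
Compute log10: log10(251300) = 5.400192
Multiply: SPL = 20 * 5.400192 = 108.0

108.0 dB


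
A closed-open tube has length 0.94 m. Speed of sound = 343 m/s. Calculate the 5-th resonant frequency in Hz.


Given values:
  Tube type: closed-open, L = 0.94 m, c = 343 m/s, n = 5
Formula: f_n = (2n - 1) * c / (4 * L)
Compute 2n - 1 = 2*5 - 1 = 9
Compute 4 * L = 4 * 0.94 = 3.76
f = 9 * 343 / 3.76
f = 821.01

821.01 Hz


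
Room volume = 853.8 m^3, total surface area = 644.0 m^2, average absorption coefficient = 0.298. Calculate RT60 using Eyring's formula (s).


Given values:
  V = 853.8 m^3, S = 644.0 m^2, alpha = 0.298
Formula: RT60 = 0.161 * V / (-S * ln(1 - alpha))
Compute ln(1 - 0.298) = ln(0.702) = -0.353822
Denominator: -644.0 * -0.353822 = 227.8614
Numerator: 0.161 * 853.8 = 137.4618
RT60 = 137.4618 / 227.8614 = 0.603

0.603 s


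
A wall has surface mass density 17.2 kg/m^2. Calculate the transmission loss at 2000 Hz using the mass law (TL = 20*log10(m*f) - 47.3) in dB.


Given values:
  m = 17.2 kg/m^2, f = 2000 Hz
Formula: TL = 20 * log10(m * f) - 47.3
Compute m * f = 17.2 * 2000 = 34400.0
Compute log10(34400.0) = 4.536558
Compute 20 * 4.536558 = 90.7312
TL = 90.7312 - 47.3 = 43.43

43.43 dB


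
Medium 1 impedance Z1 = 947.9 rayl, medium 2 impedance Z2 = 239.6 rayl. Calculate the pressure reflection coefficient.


Given values:
  Z1 = 947.9 rayl, Z2 = 239.6 rayl
Formula: R = (Z2 - Z1) / (Z2 + Z1)
Numerator: Z2 - Z1 = 239.6 - 947.9 = -708.3
Denominator: Z2 + Z1 = 239.6 + 947.9 = 1187.5
R = -708.3 / 1187.5 = -0.5965

-0.5965


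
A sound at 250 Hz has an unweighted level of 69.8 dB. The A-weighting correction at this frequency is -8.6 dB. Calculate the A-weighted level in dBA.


Given values:
  SPL = 69.8 dB
  A-weighting at 250 Hz = -8.6 dB
Formula: L_A = SPL + A_weight
L_A = 69.8 + (-8.6)
L_A = 61.2

61.2 dBA


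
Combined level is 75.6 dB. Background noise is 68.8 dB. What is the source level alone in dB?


Given values:
  L_total = 75.6 dB, L_bg = 68.8 dB
Formula: L_source = 10 * log10(10^(L_total/10) - 10^(L_bg/10))
Convert to linear:
  10^(75.6/10) = 36307805.477
  10^(68.8/10) = 7585775.7503
Difference: 36307805.477 - 7585775.7503 = 28722029.7267
L_source = 10 * log10(28722029.7267) = 74.58

74.58 dB


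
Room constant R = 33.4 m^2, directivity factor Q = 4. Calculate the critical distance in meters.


Given values:
  R = 33.4 m^2, Q = 4
Formula: d_c = 0.141 * sqrt(Q * R)
Compute Q * R = 4 * 33.4 = 133.6
Compute sqrt(133.6) = 11.5585
d_c = 0.141 * 11.5585 = 1.63

1.63 m


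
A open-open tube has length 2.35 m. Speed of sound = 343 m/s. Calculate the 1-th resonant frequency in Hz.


Given values:
  Tube type: open-open, L = 2.35 m, c = 343 m/s, n = 1
Formula: f_n = n * c / (2 * L)
Compute 2 * L = 2 * 2.35 = 4.7
f = 1 * 343 / 4.7
f = 72.98

72.98 Hz


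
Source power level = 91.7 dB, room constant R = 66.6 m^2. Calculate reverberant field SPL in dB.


Given values:
  Lw = 91.7 dB, R = 66.6 m^2
Formula: SPL = Lw + 10 * log10(4 / R)
Compute 4 / R = 4 / 66.6 = 0.06006
Compute 10 * log10(0.06006) = -12.2141
SPL = 91.7 + (-12.2141) = 79.49

79.49 dB


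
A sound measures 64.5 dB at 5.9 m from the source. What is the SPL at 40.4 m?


Given values:
  SPL1 = 64.5 dB, r1 = 5.9 m, r2 = 40.4 m
Formula: SPL2 = SPL1 - 20 * log10(r2 / r1)
Compute ratio: r2 / r1 = 40.4 / 5.9 = 6.8475
Compute log10: log10(6.8475) = 0.835532
Compute drop: 20 * 0.835532 = 16.7106
SPL2 = 64.5 - 16.7106 = 47.79

47.79 dB


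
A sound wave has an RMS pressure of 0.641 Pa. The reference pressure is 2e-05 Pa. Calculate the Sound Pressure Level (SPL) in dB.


Given values:
  p = 0.641 Pa
  p_ref = 2e-05 Pa
Formula: SPL = 20 * log10(p / p_ref)
Compute ratio: p / p_ref = 0.641 / 2e-05 = 32050
Compute log10: log10(32050) = 4.505828
Multiply: SPL = 20 * 4.505828 = 90.12

90.12 dB


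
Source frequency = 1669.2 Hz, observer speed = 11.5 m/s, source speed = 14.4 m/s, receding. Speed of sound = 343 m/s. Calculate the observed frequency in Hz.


Given values:
  f_s = 1669.2 Hz, v_o = 11.5 m/s, v_s = 14.4 m/s
  Direction: receding
Formula: f_o = f_s * (c - v_o) / (c + v_s)
Numerator: c - v_o = 343 - 11.5 = 331.5
Denominator: c + v_s = 343 + 14.4 = 357.4
f_o = 1669.2 * 331.5 / 357.4 = 1548.24

1548.24 Hz


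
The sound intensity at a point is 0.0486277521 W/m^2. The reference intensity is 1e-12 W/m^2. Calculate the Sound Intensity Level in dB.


Given values:
  I = 0.0486277521 W/m^2
  I_ref = 1e-12 W/m^2
Formula: SIL = 10 * log10(I / I_ref)
Compute ratio: I / I_ref = 48627752100
Compute log10: log10(48627752100) = 10.686884
Multiply: SIL = 10 * 10.686884 = 106.87

106.87 dB


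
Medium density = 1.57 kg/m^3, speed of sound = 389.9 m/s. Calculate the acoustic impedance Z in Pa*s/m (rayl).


Given values:
  rho = 1.57 kg/m^3
  c = 389.9 m/s
Formula: Z = rho * c
Z = 1.57 * 389.9
Z = 612.14

612.14 rayl


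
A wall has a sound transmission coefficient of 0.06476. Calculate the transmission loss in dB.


Given values:
  tau = 0.06476
Formula: TL = 10 * log10(1 / tau)
Compute 1 / tau = 1 / 0.06476 = 15.4416
Compute log10(15.4416) = 1.188692
TL = 10 * 1.188692 = 11.89

11.89 dB


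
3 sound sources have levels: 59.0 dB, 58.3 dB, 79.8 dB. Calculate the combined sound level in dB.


Formula: L_total = 10 * log10( sum(10^(Li/10)) )
  Source 1: 10^(59.0/10) = 794328.2347
  Source 2: 10^(58.3/10) = 676082.9754
  Source 3: 10^(79.8/10) = 95499258.6021
Sum of linear values = 96969669.8122
L_total = 10 * log10(96969669.8122) = 79.87

79.87 dB


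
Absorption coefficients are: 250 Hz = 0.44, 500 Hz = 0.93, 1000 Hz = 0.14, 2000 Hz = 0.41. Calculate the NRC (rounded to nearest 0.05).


Given values:
  a_250 = 0.44, a_500 = 0.93
  a_1000 = 0.14, a_2000 = 0.41
Formula: NRC = (a250 + a500 + a1000 + a2000) / 4
Sum = 0.44 + 0.93 + 0.14 + 0.41 = 1.92
NRC = 1.92 / 4 = 0.48
Rounded to nearest 0.05: 0.5

0.5


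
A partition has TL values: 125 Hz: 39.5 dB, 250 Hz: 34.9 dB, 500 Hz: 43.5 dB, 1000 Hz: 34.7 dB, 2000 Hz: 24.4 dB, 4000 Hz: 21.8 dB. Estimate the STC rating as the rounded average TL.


Given TL values at each frequency:
  125 Hz: 39.5 dB
  250 Hz: 34.9 dB
  500 Hz: 43.5 dB
  1000 Hz: 34.7 dB
  2000 Hz: 24.4 dB
  4000 Hz: 21.8 dB
Formula: STC ~ round(average of TL values)
Sum = 39.5 + 34.9 + 43.5 + 34.7 + 24.4 + 21.8 = 198.8
Average = 198.8 / 6 = 33.13
Rounded: 33

33


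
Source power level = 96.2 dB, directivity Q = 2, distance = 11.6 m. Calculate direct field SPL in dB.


Given values:
  Lw = 96.2 dB, Q = 2, r = 11.6 m
Formula: SPL = Lw + 10 * log10(Q / (4 * pi * r^2))
Compute 4 * pi * r^2 = 4 * pi * 11.6^2 = 1690.9308
Compute Q / denom = 2 / 1690.9308 = 0.00118278
Compute 10 * log10(0.00118278) = -29.271
SPL = 96.2 + (-29.271) = 66.93

66.93 dB


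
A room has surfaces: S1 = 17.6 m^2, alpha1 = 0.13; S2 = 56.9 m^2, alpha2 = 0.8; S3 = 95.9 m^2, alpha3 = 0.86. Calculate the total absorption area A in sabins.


Given surfaces:
  Surface 1: 17.6 * 0.13 = 2.288
  Surface 2: 56.9 * 0.8 = 45.52
  Surface 3: 95.9 * 0.86 = 82.474
Formula: A = sum(Si * alpha_i)
A = 2.288 + 45.52 + 82.474
A = 130.28

130.28 sabins


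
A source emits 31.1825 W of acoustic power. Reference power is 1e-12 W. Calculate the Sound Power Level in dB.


Given values:
  W = 31.1825 W
  W_ref = 1e-12 W
Formula: SWL = 10 * log10(W / W_ref)
Compute ratio: W / W_ref = 31182500000000
Compute log10: log10(31182500000000) = 13.493911
Multiply: SWL = 10 * 13.493911 = 134.94

134.94 dB


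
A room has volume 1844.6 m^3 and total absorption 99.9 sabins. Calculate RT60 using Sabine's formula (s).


Given values:
  V = 1844.6 m^3
  A = 99.9 sabins
Formula: RT60 = 0.161 * V / A
Numerator: 0.161 * 1844.6 = 296.9806
RT60 = 296.9806 / 99.9 = 2.973

2.973 s


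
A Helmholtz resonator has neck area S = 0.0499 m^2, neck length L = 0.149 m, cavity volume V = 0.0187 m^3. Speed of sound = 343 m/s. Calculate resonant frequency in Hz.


Given values:
  S = 0.0499 m^2, L = 0.149 m, V = 0.0187 m^3, c = 343 m/s
Formula: f = (c / (2*pi)) * sqrt(S / (V * L))
Compute V * L = 0.0187 * 0.149 = 0.0027863
Compute S / (V * L) = 0.0499 / 0.0027863 = 17.9091
Compute sqrt(17.9091) = 4.231914
Compute c / (2*pi) = 343 / 6.283185 = 54.590148
f = 54.590148 * 4.231914 = 231.02

231.02 Hz


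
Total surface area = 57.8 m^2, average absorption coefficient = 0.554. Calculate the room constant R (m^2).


Given values:
  S = 57.8 m^2, alpha = 0.554
Formula: R = S * alpha / (1 - alpha)
Numerator: 57.8 * 0.554 = 32.0212
Denominator: 1 - 0.554 = 0.446
R = 32.0212 / 0.446 = 71.8

71.8 m^2


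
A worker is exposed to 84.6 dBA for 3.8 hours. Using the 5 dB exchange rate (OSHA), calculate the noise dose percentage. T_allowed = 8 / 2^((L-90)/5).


Given values:
  L = 84.6 dBA, T = 3.8 hours
Formula: T_allowed = 8 / 2^((L - 90) / 5)
Compute exponent: (84.6 - 90) / 5 = -1.08
Compute 2^(-1.08) = 0.473029
T_allowed = 8 / 0.473029 = 16.912282 hours
Dose = (T / T_allowed) * 100
Dose = (3.8 / 16.912282) * 100 = 22.47

22.47 %


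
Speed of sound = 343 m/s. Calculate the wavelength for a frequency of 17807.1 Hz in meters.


Given values:
  c = 343 m/s, f = 17807.1 Hz
Formula: lambda = c / f
lambda = 343 / 17807.1
lambda = 0.0193

0.0193 m


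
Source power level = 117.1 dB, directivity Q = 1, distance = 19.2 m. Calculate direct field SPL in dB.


Given values:
  Lw = 117.1 dB, Q = 1, r = 19.2 m
Formula: SPL = Lw + 10 * log10(Q / (4 * pi * r^2))
Compute 4 * pi * r^2 = 4 * pi * 19.2^2 = 4632.4669
Compute Q / denom = 1 / 4632.4669 = 0.00021587
Compute 10 * log10(0.00021587) = -36.6581
SPL = 117.1 + (-36.6581) = 80.44

80.44 dB


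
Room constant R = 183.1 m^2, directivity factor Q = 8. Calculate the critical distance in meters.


Given values:
  R = 183.1 m^2, Q = 8
Formula: d_c = 0.141 * sqrt(Q * R)
Compute Q * R = 8 * 183.1 = 1464.8
Compute sqrt(1464.8) = 38.2727
d_c = 0.141 * 38.2727 = 5.396

5.396 m


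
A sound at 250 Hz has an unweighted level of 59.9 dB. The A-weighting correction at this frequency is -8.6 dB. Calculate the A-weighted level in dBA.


Given values:
  SPL = 59.9 dB
  A-weighting at 250 Hz = -8.6 dB
Formula: L_A = SPL + A_weight
L_A = 59.9 + (-8.6)
L_A = 51.3

51.3 dBA


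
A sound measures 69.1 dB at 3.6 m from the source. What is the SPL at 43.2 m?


Given values:
  SPL1 = 69.1 dB, r1 = 3.6 m, r2 = 43.2 m
Formula: SPL2 = SPL1 - 20 * log10(r2 / r1)
Compute ratio: r2 / r1 = 43.2 / 3.6 = 12.0
Compute log10: log10(12.0) = 1.079181
Compute drop: 20 * 1.079181 = 21.5836
SPL2 = 69.1 - 21.5836 = 47.52

47.52 dB


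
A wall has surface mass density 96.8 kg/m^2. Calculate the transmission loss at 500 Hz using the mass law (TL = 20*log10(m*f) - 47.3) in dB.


Given values:
  m = 96.8 kg/m^2, f = 500 Hz
Formula: TL = 20 * log10(m * f) - 47.3
Compute m * f = 96.8 * 500 = 48400.0
Compute log10(48400.0) = 4.684845
Compute 20 * 4.684845 = 93.6969
TL = 93.6969 - 47.3 = 46.4

46.4 dB


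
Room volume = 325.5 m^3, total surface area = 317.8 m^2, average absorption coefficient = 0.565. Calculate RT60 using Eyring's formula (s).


Given values:
  V = 325.5 m^3, S = 317.8 m^2, alpha = 0.565
Formula: RT60 = 0.161 * V / (-S * ln(1 - alpha))
Compute ln(1 - 0.565) = ln(0.435) = -0.832409
Denominator: -317.8 * -0.832409 = 264.5396
Numerator: 0.161 * 325.5 = 52.4055
RT60 = 52.4055 / 264.5396 = 0.198

0.198 s


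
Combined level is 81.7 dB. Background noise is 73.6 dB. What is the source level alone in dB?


Given values:
  L_total = 81.7 dB, L_bg = 73.6 dB
Formula: L_source = 10 * log10(10^(L_total/10) - 10^(L_bg/10))
Convert to linear:
  10^(81.7/10) = 147910838.8168
  10^(73.6/10) = 22908676.5277
Difference: 147910838.8168 - 22908676.5277 = 125002162.2891
L_source = 10 * log10(125002162.2891) = 80.97

80.97 dB


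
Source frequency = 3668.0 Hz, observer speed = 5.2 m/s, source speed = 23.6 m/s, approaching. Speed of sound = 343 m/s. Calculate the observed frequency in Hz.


Given values:
  f_s = 3668.0 Hz, v_o = 5.2 m/s, v_s = 23.6 m/s
  Direction: approaching
Formula: f_o = f_s * (c + v_o) / (c - v_s)
Numerator: c + v_o = 343 + 5.2 = 348.2
Denominator: c - v_s = 343 - 23.6 = 319.4
f_o = 3668.0 * 348.2 / 319.4 = 3998.74

3998.74 Hz


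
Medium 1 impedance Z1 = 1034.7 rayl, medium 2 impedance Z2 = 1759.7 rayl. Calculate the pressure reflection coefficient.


Given values:
  Z1 = 1034.7 rayl, Z2 = 1759.7 rayl
Formula: R = (Z2 - Z1) / (Z2 + Z1)
Numerator: Z2 - Z1 = 1759.7 - 1034.7 = 725.0
Denominator: Z2 + Z1 = 1759.7 + 1034.7 = 2794.4
R = 725.0 / 2794.4 = 0.2594

0.2594


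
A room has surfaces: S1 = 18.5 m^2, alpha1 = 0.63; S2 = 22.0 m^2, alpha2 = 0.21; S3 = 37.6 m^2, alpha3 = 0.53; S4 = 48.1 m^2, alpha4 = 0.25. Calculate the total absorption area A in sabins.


Given surfaces:
  Surface 1: 18.5 * 0.63 = 11.655
  Surface 2: 22.0 * 0.21 = 4.62
  Surface 3: 37.6 * 0.53 = 19.928
  Surface 4: 48.1 * 0.25 = 12.025
Formula: A = sum(Si * alpha_i)
A = 11.655 + 4.62 + 19.928 + 12.025
A = 48.23

48.23 sabins


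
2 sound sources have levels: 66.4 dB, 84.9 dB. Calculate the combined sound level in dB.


Formula: L_total = 10 * log10( sum(10^(Li/10)) )
  Source 1: 10^(66.4/10) = 4365158.3224
  Source 2: 10^(84.9/10) = 309029543.2514
Sum of linear values = 313394701.5738
L_total = 10 * log10(313394701.5738) = 84.96

84.96 dB


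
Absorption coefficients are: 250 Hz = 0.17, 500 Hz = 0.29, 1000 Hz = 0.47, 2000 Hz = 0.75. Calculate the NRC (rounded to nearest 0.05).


Given values:
  a_250 = 0.17, a_500 = 0.29
  a_1000 = 0.47, a_2000 = 0.75
Formula: NRC = (a250 + a500 + a1000 + a2000) / 4
Sum = 0.17 + 0.29 + 0.47 + 0.75 = 1.68
NRC = 1.68 / 4 = 0.42
Rounded to nearest 0.05: 0.4

0.4


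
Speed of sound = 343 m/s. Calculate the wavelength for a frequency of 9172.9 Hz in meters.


Given values:
  c = 343 m/s, f = 9172.9 Hz
Formula: lambda = c / f
lambda = 343 / 9172.9
lambda = 0.0374

0.0374 m


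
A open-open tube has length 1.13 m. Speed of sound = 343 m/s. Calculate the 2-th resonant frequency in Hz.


Given values:
  Tube type: open-open, L = 1.13 m, c = 343 m/s, n = 2
Formula: f_n = n * c / (2 * L)
Compute 2 * L = 2 * 1.13 = 2.26
f = 2 * 343 / 2.26
f = 303.54

303.54 Hz


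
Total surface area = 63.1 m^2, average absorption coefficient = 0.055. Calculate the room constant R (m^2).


Given values:
  S = 63.1 m^2, alpha = 0.055
Formula: R = S * alpha / (1 - alpha)
Numerator: 63.1 * 0.055 = 3.4705
Denominator: 1 - 0.055 = 0.945
R = 3.4705 / 0.945 = 3.67

3.67 m^2


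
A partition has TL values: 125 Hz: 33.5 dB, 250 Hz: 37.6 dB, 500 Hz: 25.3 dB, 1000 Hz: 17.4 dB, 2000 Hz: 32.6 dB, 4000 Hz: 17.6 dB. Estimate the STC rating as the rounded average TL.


Given TL values at each frequency:
  125 Hz: 33.5 dB
  250 Hz: 37.6 dB
  500 Hz: 25.3 dB
  1000 Hz: 17.4 dB
  2000 Hz: 32.6 dB
  4000 Hz: 17.6 dB
Formula: STC ~ round(average of TL values)
Sum = 33.5 + 37.6 + 25.3 + 17.4 + 32.6 + 17.6 = 164.0
Average = 164.0 / 6 = 27.33
Rounded: 27

27


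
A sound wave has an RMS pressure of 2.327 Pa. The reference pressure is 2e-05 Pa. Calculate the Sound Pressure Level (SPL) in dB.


Given values:
  p = 2.327 Pa
  p_ref = 2e-05 Pa
Formula: SPL = 20 * log10(p / p_ref)
Compute ratio: p / p_ref = 2.327 / 2e-05 = 116350
Compute log10: log10(116350) = 5.065766
Multiply: SPL = 20 * 5.065766 = 101.32

101.32 dB


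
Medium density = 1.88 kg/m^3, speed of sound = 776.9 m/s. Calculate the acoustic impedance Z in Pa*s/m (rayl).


Given values:
  rho = 1.88 kg/m^3
  c = 776.9 m/s
Formula: Z = rho * c
Z = 1.88 * 776.9
Z = 1460.57

1460.57 rayl


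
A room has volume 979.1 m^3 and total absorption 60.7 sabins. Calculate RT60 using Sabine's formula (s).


Given values:
  V = 979.1 m^3
  A = 60.7 sabins
Formula: RT60 = 0.161 * V / A
Numerator: 0.161 * 979.1 = 157.6351
RT60 = 157.6351 / 60.7 = 2.597

2.597 s


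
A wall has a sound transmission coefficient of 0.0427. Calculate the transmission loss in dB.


Given values:
  tau = 0.0427
Formula: TL = 10 * log10(1 / tau)
Compute 1 / tau = 1 / 0.0427 = 23.4192
Compute log10(23.4192) = 1.369572
TL = 10 * 1.369572 = 13.7

13.7 dB


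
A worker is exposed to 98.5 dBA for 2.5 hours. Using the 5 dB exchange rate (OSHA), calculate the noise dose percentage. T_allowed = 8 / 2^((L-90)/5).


Given values:
  L = 98.5 dBA, T = 2.5 hours
Formula: T_allowed = 8 / 2^((L - 90) / 5)
Compute exponent: (98.5 - 90) / 5 = 1.7
Compute 2^(1.7) = 3.24901
T_allowed = 8 / 3.24901 = 2.462289 hours
Dose = (T / T_allowed) * 100
Dose = (2.5 / 2.462289) * 100 = 101.53

101.53 %


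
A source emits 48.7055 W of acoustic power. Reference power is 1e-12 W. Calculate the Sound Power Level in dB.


Given values:
  W = 48.7055 W
  W_ref = 1e-12 W
Formula: SWL = 10 * log10(W / W_ref)
Compute ratio: W / W_ref = 48705500000000
Compute log10: log10(48705500000000) = 13.687578
Multiply: SWL = 10 * 13.687578 = 136.88

136.88 dB


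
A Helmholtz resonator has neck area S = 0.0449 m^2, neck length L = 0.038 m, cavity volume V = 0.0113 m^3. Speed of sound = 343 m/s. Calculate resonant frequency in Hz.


Given values:
  S = 0.0449 m^2, L = 0.038 m, V = 0.0113 m^3, c = 343 m/s
Formula: f = (c / (2*pi)) * sqrt(S / (V * L))
Compute V * L = 0.0113 * 0.038 = 0.0004294
Compute S / (V * L) = 0.0449 / 0.0004294 = 104.5645
Compute sqrt(104.5645) = 10.225678
Compute c / (2*pi) = 343 / 6.283185 = 54.590148
f = 54.590148 * 10.225678 = 558.22

558.22 Hz


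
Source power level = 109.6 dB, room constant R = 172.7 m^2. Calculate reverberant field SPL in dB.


Given values:
  Lw = 109.6 dB, R = 172.7 m^2
Formula: SPL = Lw + 10 * log10(4 / R)
Compute 4 / R = 4 / 172.7 = 0.023162
Compute 10 * log10(0.023162) = -16.3522
SPL = 109.6 + (-16.3522) = 93.25

93.25 dB


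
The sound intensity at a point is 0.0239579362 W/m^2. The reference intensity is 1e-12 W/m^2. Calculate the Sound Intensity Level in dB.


Given values:
  I = 0.0239579362 W/m^2
  I_ref = 1e-12 W/m^2
Formula: SIL = 10 * log10(I / I_ref)
Compute ratio: I / I_ref = 23957936200
Compute log10: log10(23957936200) = 10.379449
Multiply: SIL = 10 * 10.379449 = 103.79

103.79 dB


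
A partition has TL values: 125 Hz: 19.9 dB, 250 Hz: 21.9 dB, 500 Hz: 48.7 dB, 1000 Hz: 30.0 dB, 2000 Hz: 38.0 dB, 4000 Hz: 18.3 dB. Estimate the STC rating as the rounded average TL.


Given TL values at each frequency:
  125 Hz: 19.9 dB
  250 Hz: 21.9 dB
  500 Hz: 48.7 dB
  1000 Hz: 30.0 dB
  2000 Hz: 38.0 dB
  4000 Hz: 18.3 dB
Formula: STC ~ round(average of TL values)
Sum = 19.9 + 21.9 + 48.7 + 30.0 + 38.0 + 18.3 = 176.8
Average = 176.8 / 6 = 29.47
Rounded: 29

29


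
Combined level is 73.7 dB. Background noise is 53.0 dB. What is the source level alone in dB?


Given values:
  L_total = 73.7 dB, L_bg = 53.0 dB
Formula: L_source = 10 * log10(10^(L_total/10) - 10^(L_bg/10))
Convert to linear:
  10^(73.7/10) = 23442288.1532
  10^(53.0/10) = 199526.2315
Difference: 23442288.1532 - 199526.2315 = 23242761.9217
L_source = 10 * log10(23242761.9217) = 73.66

73.66 dB


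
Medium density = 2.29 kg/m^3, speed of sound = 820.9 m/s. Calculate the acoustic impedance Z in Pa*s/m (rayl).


Given values:
  rho = 2.29 kg/m^3
  c = 820.9 m/s
Formula: Z = rho * c
Z = 2.29 * 820.9
Z = 1879.86

1879.86 rayl


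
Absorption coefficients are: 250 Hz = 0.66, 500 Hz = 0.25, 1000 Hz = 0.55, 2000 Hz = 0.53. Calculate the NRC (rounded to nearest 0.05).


Given values:
  a_250 = 0.66, a_500 = 0.25
  a_1000 = 0.55, a_2000 = 0.53
Formula: NRC = (a250 + a500 + a1000 + a2000) / 4
Sum = 0.66 + 0.25 + 0.55 + 0.53 = 1.99
NRC = 1.99 / 4 = 0.4975
Rounded to nearest 0.05: 0.5

0.5


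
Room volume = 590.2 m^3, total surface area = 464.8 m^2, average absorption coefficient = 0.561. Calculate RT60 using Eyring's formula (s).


Given values:
  V = 590.2 m^3, S = 464.8 m^2, alpha = 0.561
Formula: RT60 = 0.161 * V / (-S * ln(1 - alpha))
Compute ln(1 - 0.561) = ln(0.439) = -0.823256
Denominator: -464.8 * -0.823256 = 382.6494
Numerator: 0.161 * 590.2 = 95.0222
RT60 = 95.0222 / 382.6494 = 0.248

0.248 s


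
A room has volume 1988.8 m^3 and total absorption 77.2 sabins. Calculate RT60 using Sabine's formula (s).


Given values:
  V = 1988.8 m^3
  A = 77.2 sabins
Formula: RT60 = 0.161 * V / A
Numerator: 0.161 * 1988.8 = 320.1968
RT60 = 320.1968 / 77.2 = 4.148

4.148 s


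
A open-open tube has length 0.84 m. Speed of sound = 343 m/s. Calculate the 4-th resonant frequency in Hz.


Given values:
  Tube type: open-open, L = 0.84 m, c = 343 m/s, n = 4
Formula: f_n = n * c / (2 * L)
Compute 2 * L = 2 * 0.84 = 1.68
f = 4 * 343 / 1.68
f = 816.67

816.67 Hz


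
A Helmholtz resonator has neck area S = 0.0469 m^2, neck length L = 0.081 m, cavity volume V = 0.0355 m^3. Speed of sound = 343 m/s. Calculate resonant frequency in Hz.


Given values:
  S = 0.0469 m^2, L = 0.081 m, V = 0.0355 m^3, c = 343 m/s
Formula: f = (c / (2*pi)) * sqrt(S / (V * L))
Compute V * L = 0.0355 * 0.081 = 0.0028755
Compute S / (V * L) = 0.0469 / 0.0028755 = 16.3102
Compute sqrt(16.3102) = 4.038589
Compute c / (2*pi) = 343 / 6.283185 = 54.590148
f = 54.590148 * 4.038589 = 220.47

220.47 Hz


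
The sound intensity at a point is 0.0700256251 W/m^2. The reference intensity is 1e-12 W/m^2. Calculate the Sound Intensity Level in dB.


Given values:
  I = 0.0700256251 W/m^2
  I_ref = 1e-12 W/m^2
Formula: SIL = 10 * log10(I / I_ref)
Compute ratio: I / I_ref = 70025625100
Compute log10: log10(70025625100) = 10.845257
Multiply: SIL = 10 * 10.845257 = 108.45

108.45 dB


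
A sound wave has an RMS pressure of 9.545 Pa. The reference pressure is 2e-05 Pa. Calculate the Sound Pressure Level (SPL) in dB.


Given values:
  p = 9.545 Pa
  p_ref = 2e-05 Pa
Formula: SPL = 20 * log10(p / p_ref)
Compute ratio: p / p_ref = 9.545 / 2e-05 = 477250
Compute log10: log10(477250) = 5.678746
Multiply: SPL = 20 * 5.678746 = 113.57

113.57 dB


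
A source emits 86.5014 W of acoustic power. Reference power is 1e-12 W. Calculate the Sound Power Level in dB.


Given values:
  W = 86.5014 W
  W_ref = 1e-12 W
Formula: SWL = 10 * log10(W / W_ref)
Compute ratio: W / W_ref = 86501400000000
Compute log10: log10(86501400000000) = 13.937023
Multiply: SWL = 10 * 13.937023 = 139.37

139.37 dB


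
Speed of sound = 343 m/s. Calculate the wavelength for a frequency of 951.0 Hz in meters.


Given values:
  c = 343 m/s, f = 951.0 Hz
Formula: lambda = c / f
lambda = 343 / 951.0
lambda = 0.3607

0.3607 m


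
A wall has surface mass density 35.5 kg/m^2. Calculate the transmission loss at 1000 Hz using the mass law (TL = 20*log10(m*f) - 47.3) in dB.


Given values:
  m = 35.5 kg/m^2, f = 1000 Hz
Formula: TL = 20 * log10(m * f) - 47.3
Compute m * f = 35.5 * 1000 = 35500.0
Compute log10(35500.0) = 4.550228
Compute 20 * 4.550228 = 91.0046
TL = 91.0046 - 47.3 = 43.7

43.7 dB


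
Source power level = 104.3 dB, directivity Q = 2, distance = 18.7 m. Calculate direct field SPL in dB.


Given values:
  Lw = 104.3 dB, Q = 2, r = 18.7 m
Formula: SPL = Lw + 10 * log10(Q / (4 * pi * r^2))
Compute 4 * pi * r^2 = 4 * pi * 18.7^2 = 4394.3341
Compute Q / denom = 2 / 4394.3341 = 0.00045513
Compute 10 * log10(0.00045513) = -33.4186
SPL = 104.3 + (-33.4186) = 70.88

70.88 dB


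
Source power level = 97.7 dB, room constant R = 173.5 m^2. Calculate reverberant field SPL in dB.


Given values:
  Lw = 97.7 dB, R = 173.5 m^2
Formula: SPL = Lw + 10 * log10(4 / R)
Compute 4 / R = 4 / 173.5 = 0.023055
Compute 10 * log10(0.023055) = -16.3723
SPL = 97.7 + (-16.3723) = 81.33

81.33 dB


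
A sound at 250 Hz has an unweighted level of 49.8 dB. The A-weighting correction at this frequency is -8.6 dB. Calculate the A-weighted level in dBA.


Given values:
  SPL = 49.8 dB
  A-weighting at 250 Hz = -8.6 dB
Formula: L_A = SPL + A_weight
L_A = 49.8 + (-8.6)
L_A = 41.2

41.2 dBA


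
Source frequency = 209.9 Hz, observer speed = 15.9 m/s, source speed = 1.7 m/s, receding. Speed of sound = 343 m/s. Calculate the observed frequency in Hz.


Given values:
  f_s = 209.9 Hz, v_o = 15.9 m/s, v_s = 1.7 m/s
  Direction: receding
Formula: f_o = f_s * (c - v_o) / (c + v_s)
Numerator: c - v_o = 343 - 15.9 = 327.1
Denominator: c + v_s = 343 + 1.7 = 344.7
f_o = 209.9 * 327.1 / 344.7 = 199.18

199.18 Hz


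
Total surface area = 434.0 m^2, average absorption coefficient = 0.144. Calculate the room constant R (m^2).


Given values:
  S = 434.0 m^2, alpha = 0.144
Formula: R = S * alpha / (1 - alpha)
Numerator: 434.0 * 0.144 = 62.496
Denominator: 1 - 0.144 = 0.856
R = 62.496 / 0.856 = 73.01

73.01 m^2


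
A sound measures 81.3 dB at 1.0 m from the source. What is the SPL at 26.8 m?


Given values:
  SPL1 = 81.3 dB, r1 = 1.0 m, r2 = 26.8 m
Formula: SPL2 = SPL1 - 20 * log10(r2 / r1)
Compute ratio: r2 / r1 = 26.8 / 1.0 = 26.8
Compute log10: log10(26.8) = 1.428135
Compute drop: 20 * 1.428135 = 28.5627
SPL2 = 81.3 - 28.5627 = 52.74

52.74 dB


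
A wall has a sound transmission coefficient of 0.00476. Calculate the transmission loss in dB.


Given values:
  tau = 0.00476
Formula: TL = 10 * log10(1 / tau)
Compute 1 / tau = 1 / 0.00476 = 210.084
Compute log10(210.084) = 2.322393
TL = 10 * 2.322393 = 23.22

23.22 dB


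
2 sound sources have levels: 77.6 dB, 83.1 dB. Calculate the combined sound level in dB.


Formula: L_total = 10 * log10( sum(10^(Li/10)) )
  Source 1: 10^(77.6/10) = 57543993.7337
  Source 2: 10^(83.1/10) = 204173794.467
Sum of linear values = 261717788.2007
L_total = 10 * log10(261717788.2007) = 84.18

84.18 dB


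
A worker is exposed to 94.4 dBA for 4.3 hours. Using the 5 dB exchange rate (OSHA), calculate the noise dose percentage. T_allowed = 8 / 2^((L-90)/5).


Given values:
  L = 94.4 dBA, T = 4.3 hours
Formula: T_allowed = 8 / 2^((L - 90) / 5)
Compute exponent: (94.4 - 90) / 5 = 0.88
Compute 2^(0.88) = 1.840375
T_allowed = 8 / 1.840375 = 4.34694 hours
Dose = (T / T_allowed) * 100
Dose = (4.3 / 4.34694) * 100 = 98.92

98.92 %


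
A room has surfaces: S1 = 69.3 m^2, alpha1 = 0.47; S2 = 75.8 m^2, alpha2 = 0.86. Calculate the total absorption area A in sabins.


Given surfaces:
  Surface 1: 69.3 * 0.47 = 32.571
  Surface 2: 75.8 * 0.86 = 65.188
Formula: A = sum(Si * alpha_i)
A = 32.571 + 65.188
A = 97.76

97.76 sabins


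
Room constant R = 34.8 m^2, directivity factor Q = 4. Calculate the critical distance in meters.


Given values:
  R = 34.8 m^2, Q = 4
Formula: d_c = 0.141 * sqrt(Q * R)
Compute Q * R = 4 * 34.8 = 139.2
Compute sqrt(139.2) = 11.7983
d_c = 0.141 * 11.7983 = 1.664

1.664 m


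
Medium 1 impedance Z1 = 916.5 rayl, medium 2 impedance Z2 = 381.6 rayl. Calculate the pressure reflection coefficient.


Given values:
  Z1 = 916.5 rayl, Z2 = 381.6 rayl
Formula: R = (Z2 - Z1) / (Z2 + Z1)
Numerator: Z2 - Z1 = 381.6 - 916.5 = -534.9
Denominator: Z2 + Z1 = 381.6 + 916.5 = 1298.1
R = -534.9 / 1298.1 = -0.4121

-0.4121


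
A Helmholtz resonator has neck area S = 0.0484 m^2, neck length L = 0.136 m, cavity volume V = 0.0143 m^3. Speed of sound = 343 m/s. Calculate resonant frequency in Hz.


Given values:
  S = 0.0484 m^2, L = 0.136 m, V = 0.0143 m^3, c = 343 m/s
Formula: f = (c / (2*pi)) * sqrt(S / (V * L))
Compute V * L = 0.0143 * 0.136 = 0.0019448
Compute S / (V * L) = 0.0484 / 0.0019448 = 24.8869
Compute sqrt(24.8869) = 4.988677
Compute c / (2*pi) = 343 / 6.283185 = 54.590148
f = 54.590148 * 4.988677 = 272.33

272.33 Hz


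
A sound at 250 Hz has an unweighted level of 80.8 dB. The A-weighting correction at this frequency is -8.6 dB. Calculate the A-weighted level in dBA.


Given values:
  SPL = 80.8 dB
  A-weighting at 250 Hz = -8.6 dB
Formula: L_A = SPL + A_weight
L_A = 80.8 + (-8.6)
L_A = 72.2

72.2 dBA


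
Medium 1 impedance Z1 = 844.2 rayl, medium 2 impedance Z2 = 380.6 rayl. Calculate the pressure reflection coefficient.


Given values:
  Z1 = 844.2 rayl, Z2 = 380.6 rayl
Formula: R = (Z2 - Z1) / (Z2 + Z1)
Numerator: Z2 - Z1 = 380.6 - 844.2 = -463.6
Denominator: Z2 + Z1 = 380.6 + 844.2 = 1224.8
R = -463.6 / 1224.8 = -0.3785

-0.3785


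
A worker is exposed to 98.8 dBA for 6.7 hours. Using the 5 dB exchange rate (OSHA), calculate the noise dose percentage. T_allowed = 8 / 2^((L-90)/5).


Given values:
  L = 98.8 dBA, T = 6.7 hours
Formula: T_allowed = 8 / 2^((L - 90) / 5)
Compute exponent: (98.8 - 90) / 5 = 1.76
Compute 2^(1.76) = 3.386981
T_allowed = 8 / 3.386981 = 2.361985 hours
Dose = (T / T_allowed) * 100
Dose = (6.7 / 2.361985) * 100 = 283.66

283.66 %


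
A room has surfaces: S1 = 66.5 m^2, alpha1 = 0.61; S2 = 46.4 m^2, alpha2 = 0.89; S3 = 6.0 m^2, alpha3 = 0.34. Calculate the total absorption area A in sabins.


Given surfaces:
  Surface 1: 66.5 * 0.61 = 40.565
  Surface 2: 46.4 * 0.89 = 41.296
  Surface 3: 6.0 * 0.34 = 2.04
Formula: A = sum(Si * alpha_i)
A = 40.565 + 41.296 + 2.04
A = 83.9

83.9 sabins


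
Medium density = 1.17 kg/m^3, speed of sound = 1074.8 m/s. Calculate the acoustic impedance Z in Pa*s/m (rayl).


Given values:
  rho = 1.17 kg/m^3
  c = 1074.8 m/s
Formula: Z = rho * c
Z = 1.17 * 1074.8
Z = 1257.52

1257.52 rayl


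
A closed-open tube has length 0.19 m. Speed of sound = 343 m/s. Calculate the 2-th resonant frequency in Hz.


Given values:
  Tube type: closed-open, L = 0.19 m, c = 343 m/s, n = 2
Formula: f_n = (2n - 1) * c / (4 * L)
Compute 2n - 1 = 2*2 - 1 = 3
Compute 4 * L = 4 * 0.19 = 0.76
f = 3 * 343 / 0.76
f = 1353.95

1353.95 Hz


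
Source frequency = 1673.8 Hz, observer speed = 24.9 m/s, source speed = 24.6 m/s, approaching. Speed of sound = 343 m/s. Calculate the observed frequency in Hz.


Given values:
  f_s = 1673.8 Hz, v_o = 24.9 m/s, v_s = 24.6 m/s
  Direction: approaching
Formula: f_o = f_s * (c + v_o) / (c - v_s)
Numerator: c + v_o = 343 + 24.9 = 367.9
Denominator: c - v_s = 343 - 24.6 = 318.4
f_o = 1673.8 * 367.9 / 318.4 = 1934.02

1934.02 Hz


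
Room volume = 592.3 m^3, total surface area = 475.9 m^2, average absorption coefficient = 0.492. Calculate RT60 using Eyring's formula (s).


Given values:
  V = 592.3 m^3, S = 475.9 m^2, alpha = 0.492
Formula: RT60 = 0.161 * V / (-S * ln(1 - alpha))
Compute ln(1 - 0.492) = ln(0.508) = -0.677274
Denominator: -475.9 * -0.677274 = 322.3147
Numerator: 0.161 * 592.3 = 95.3603
RT60 = 95.3603 / 322.3147 = 0.296

0.296 s


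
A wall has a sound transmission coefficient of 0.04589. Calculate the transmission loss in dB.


Given values:
  tau = 0.04589
Formula: TL = 10 * log10(1 / tau)
Compute 1 / tau = 1 / 0.04589 = 21.7912
Compute log10(21.7912) = 1.338281
TL = 10 * 1.338281 = 13.38

13.38 dB


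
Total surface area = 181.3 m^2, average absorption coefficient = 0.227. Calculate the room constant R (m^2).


Given values:
  S = 181.3 m^2, alpha = 0.227
Formula: R = S * alpha / (1 - alpha)
Numerator: 181.3 * 0.227 = 41.1551
Denominator: 1 - 0.227 = 0.773
R = 41.1551 / 0.773 = 53.24

53.24 m^2


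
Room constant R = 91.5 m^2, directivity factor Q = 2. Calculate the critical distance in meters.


Given values:
  R = 91.5 m^2, Q = 2
Formula: d_c = 0.141 * sqrt(Q * R)
Compute Q * R = 2 * 91.5 = 183.0
Compute sqrt(183.0) = 13.5277
d_c = 0.141 * 13.5277 = 1.907

1.907 m


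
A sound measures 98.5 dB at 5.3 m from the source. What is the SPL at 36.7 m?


Given values:
  SPL1 = 98.5 dB, r1 = 5.3 m, r2 = 36.7 m
Formula: SPL2 = SPL1 - 20 * log10(r2 / r1)
Compute ratio: r2 / r1 = 36.7 / 5.3 = 6.9245
Compute log10: log10(6.9245) = 0.840388
Compute drop: 20 * 0.840388 = 16.8078
SPL2 = 98.5 - 16.8078 = 81.69

81.69 dB


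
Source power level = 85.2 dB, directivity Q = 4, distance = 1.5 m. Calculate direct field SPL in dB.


Given values:
  Lw = 85.2 dB, Q = 4, r = 1.5 m
Formula: SPL = Lw + 10 * log10(Q / (4 * pi * r^2))
Compute 4 * pi * r^2 = 4 * pi * 1.5^2 = 28.2743
Compute Q / denom = 4 / 28.2743 = 0.14147123
Compute 10 * log10(0.14147123) = -8.4933
SPL = 85.2 + (-8.4933) = 76.71

76.71 dB


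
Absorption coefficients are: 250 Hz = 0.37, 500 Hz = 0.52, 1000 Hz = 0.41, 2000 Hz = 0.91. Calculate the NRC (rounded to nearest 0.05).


Given values:
  a_250 = 0.37, a_500 = 0.52
  a_1000 = 0.41, a_2000 = 0.91
Formula: NRC = (a250 + a500 + a1000 + a2000) / 4
Sum = 0.37 + 0.52 + 0.41 + 0.91 = 2.21
NRC = 2.21 / 4 = 0.5525
Rounded to nearest 0.05: 0.55

0.55


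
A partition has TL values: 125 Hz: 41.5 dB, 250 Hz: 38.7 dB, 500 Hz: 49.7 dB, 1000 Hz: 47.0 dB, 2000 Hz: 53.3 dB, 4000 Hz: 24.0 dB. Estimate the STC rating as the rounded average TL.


Given TL values at each frequency:
  125 Hz: 41.5 dB
  250 Hz: 38.7 dB
  500 Hz: 49.7 dB
  1000 Hz: 47.0 dB
  2000 Hz: 53.3 dB
  4000 Hz: 24.0 dB
Formula: STC ~ round(average of TL values)
Sum = 41.5 + 38.7 + 49.7 + 47.0 + 53.3 + 24.0 = 254.2
Average = 254.2 / 6 = 42.37
Rounded: 42

42


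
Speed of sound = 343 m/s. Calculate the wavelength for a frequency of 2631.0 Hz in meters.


Given values:
  c = 343 m/s, f = 2631.0 Hz
Formula: lambda = c / f
lambda = 343 / 2631.0
lambda = 0.1304

0.1304 m


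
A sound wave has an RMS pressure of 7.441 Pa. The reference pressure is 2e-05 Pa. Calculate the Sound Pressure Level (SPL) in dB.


Given values:
  p = 7.441 Pa
  p_ref = 2e-05 Pa
Formula: SPL = 20 * log10(p / p_ref)
Compute ratio: p / p_ref = 7.441 / 2e-05 = 372050
Compute log10: log10(372050) = 5.570601
Multiply: SPL = 20 * 5.570601 = 111.41

111.41 dB


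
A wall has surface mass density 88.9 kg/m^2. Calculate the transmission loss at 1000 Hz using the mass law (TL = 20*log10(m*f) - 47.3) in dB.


Given values:
  m = 88.9 kg/m^2, f = 1000 Hz
Formula: TL = 20 * log10(m * f) - 47.3
Compute m * f = 88.9 * 1000 = 88900.0
Compute log10(88900.0) = 4.948902
Compute 20 * 4.948902 = 98.978
TL = 98.978 - 47.3 = 51.68

51.68 dB


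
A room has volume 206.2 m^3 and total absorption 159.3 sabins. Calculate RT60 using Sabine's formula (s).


Given values:
  V = 206.2 m^3
  A = 159.3 sabins
Formula: RT60 = 0.161 * V / A
Numerator: 0.161 * 206.2 = 33.1982
RT60 = 33.1982 / 159.3 = 0.208

0.208 s


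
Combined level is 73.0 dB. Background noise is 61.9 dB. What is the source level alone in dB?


Given values:
  L_total = 73.0 dB, L_bg = 61.9 dB
Formula: L_source = 10 * log10(10^(L_total/10) - 10^(L_bg/10))
Convert to linear:
  10^(73.0/10) = 19952623.1497
  10^(61.9/10) = 1548816.6189
Difference: 19952623.1497 - 1548816.6189 = 18403806.5308
L_source = 10 * log10(18403806.5308) = 72.65

72.65 dB


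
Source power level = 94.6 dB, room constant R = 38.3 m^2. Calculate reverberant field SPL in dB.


Given values:
  Lw = 94.6 dB, R = 38.3 m^2
Formula: SPL = Lw + 10 * log10(4 / R)
Compute 4 / R = 4 / 38.3 = 0.104439
Compute 10 * log10(0.104439) = -9.8114
SPL = 94.6 + (-9.8114) = 84.79

84.79 dB


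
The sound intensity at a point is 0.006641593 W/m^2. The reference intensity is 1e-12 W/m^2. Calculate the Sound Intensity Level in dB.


Given values:
  I = 0.006641593 W/m^2
  I_ref = 1e-12 W/m^2
Formula: SIL = 10 * log10(I / I_ref)
Compute ratio: I / I_ref = 6641593000
Compute log10: log10(6641593000) = 9.822272
Multiply: SIL = 10 * 9.822272 = 98.22

98.22 dB


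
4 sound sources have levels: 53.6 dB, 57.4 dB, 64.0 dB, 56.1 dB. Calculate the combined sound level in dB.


Formula: L_total = 10 * log10( sum(10^(Li/10)) )
  Source 1: 10^(53.6/10) = 229086.7653
  Source 2: 10^(57.4/10) = 549540.8739
  Source 3: 10^(64.0/10) = 2511886.4315
  Source 4: 10^(56.1/10) = 407380.2778
Sum of linear values = 3697894.3485
L_total = 10 * log10(3697894.3485) = 65.68

65.68 dB


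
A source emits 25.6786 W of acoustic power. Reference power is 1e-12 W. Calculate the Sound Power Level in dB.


Given values:
  W = 25.6786 W
  W_ref = 1e-12 W
Formula: SWL = 10 * log10(W / W_ref)
Compute ratio: W / W_ref = 25678600000000
Compute log10: log10(25678600000000) = 13.409571
Multiply: SWL = 10 * 13.409571 = 134.1

134.1 dB


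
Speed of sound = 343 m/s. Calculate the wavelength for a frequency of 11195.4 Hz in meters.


Given values:
  c = 343 m/s, f = 11195.4 Hz
Formula: lambda = c / f
lambda = 343 / 11195.4
lambda = 0.0306

0.0306 m


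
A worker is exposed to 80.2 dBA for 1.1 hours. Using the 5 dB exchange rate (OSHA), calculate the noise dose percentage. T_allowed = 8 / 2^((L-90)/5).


Given values:
  L = 80.2 dBA, T = 1.1 hours
Formula: T_allowed = 8 / 2^((L - 90) / 5)
Compute exponent: (80.2 - 90) / 5 = -1.96
Compute 2^(-1.96) = 0.257028
T_allowed = 8 / 0.257028 = 31.125014 hours
Dose = (T / T_allowed) * 100
Dose = (1.1 / 31.125014) * 100 = 3.53

3.53 %


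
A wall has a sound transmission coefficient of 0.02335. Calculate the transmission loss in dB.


Given values:
  tau = 0.02335
Formula: TL = 10 * log10(1 / tau)
Compute 1 / tau = 1 / 0.02335 = 42.8266
Compute log10(42.8266) = 1.631714
TL = 10 * 1.631714 = 16.32

16.32 dB
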